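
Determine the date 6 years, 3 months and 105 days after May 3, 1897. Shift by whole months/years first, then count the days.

November 16, 1903

Advancing 6 years, 3 months and 105 days from May 3, 1897: first the month/year part, then the days.
+6 years → 1903; month 5 + 3 = 8 → August 1903.
Day 3 is valid in August, giving August 3, 1903.
Now add 105 days from August 3, 1903.
August has 31 days, so 31 − 3 = 28 days remain after August 3, 1903; 105 − 28 = 77 left.
September 1903 has 30 days: 77 − 30 = 47 left.
October 1903 has 31 days: 47 − 31 = 16 left.
16 days into November 1903 → November 16, 1903.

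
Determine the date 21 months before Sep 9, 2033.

Counting back 21 months from September 9, 2033.
month 9 − 21 = -12, which is month 12 of year 2031 → December 2031.
Day 9 is valid in December, giving December 9, 2031.

December 9, 2031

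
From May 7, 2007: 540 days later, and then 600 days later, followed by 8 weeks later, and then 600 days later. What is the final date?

April 6, 2012

Counting forward 540 days from May 7, 2007:
May has 31 days, so 31 − 7 = 24 days remain after May 7, 2007; 540 − 24 = 516 left.
June 2007 has 30 days: 516 − 30 = 486 left.
July 2007 has 31 days: 486 − 31 = 455 left.
August 2007 has 31 days: 455 − 31 = 424 left.
September 2007 has 30 days: 424 − 30 = 394 left.
October 2007 has 31 days: 394 − 31 = 363 left.
November 2007 has 30 days: 363 − 30 = 333 left.
December 2007 has 31 days: 333 − 31 = 302 left.
January 2008 has 31 days: 302 − 31 = 271 left.
February 2008 has 29 days (2008 is a leap year): 271 − 29 = 242 left.
March 2008 has 31 days: 242 − 31 = 211 left.
April 2008 has 30 days: 211 − 30 = 181 left.
May 2008 has 31 days: 181 − 31 = 150 left.
June 2008 has 30 days: 150 − 30 = 120 left.
July 2008 has 31 days: 120 − 31 = 89 left.
August 2008 has 31 days: 89 − 31 = 58 left.
September 2008 has 30 days: 58 − 30 = 28 left.
28 days into October 2008 → October 28, 2008.
Advancing 600 days from October 28, 2008:
October has 31 days, so 31 − 28 = 3 days remain after October 28, 2008; 600 − 3 = 597 left.
November 2008 has 30 days: 597 − 30 = 567 left.
December 2008 has 31 days: 567 − 31 = 536 left.
January 2009 has 31 days: 536 − 31 = 505 left.
February 2009 has 28 days (2009 is not a leap year): 505 − 28 = 477 left.
March 2009 has 31 days: 477 − 31 = 446 left.
April 2009 has 30 days: 446 − 30 = 416 left.
May 2009 has 31 days: 416 − 31 = 385 left.
June 2009 has 30 days: 385 − 30 = 355 left.
July 2009 has 31 days: 355 − 31 = 324 left.
August 2009 has 31 days: 324 − 31 = 293 left.
September 2009 has 30 days: 293 − 30 = 263 left.
October 2009 has 31 days: 263 − 31 = 232 left.
November 2009 has 30 days: 232 − 30 = 202 left.
December 2009 has 31 days: 202 − 31 = 171 left.
January 2010 has 31 days: 171 − 31 = 140 left.
February 2010 has 28 days (2010 is not a leap year): 140 − 28 = 112 left.
March 2010 has 31 days: 112 − 31 = 81 left.
April 2010 has 30 days: 81 − 30 = 51 left.
May 2010 has 31 days: 51 − 31 = 20 left.
20 days into June 2010 → June 20, 2010.
Counting forward 8 weeks (= 56 days) from June 20, 2010:
June has 30 days, so 30 − 20 = 10 days remain after June 20, 2010; 56 − 10 = 46 left.
July 2010 has 31 days: 46 − 31 = 15 left.
15 days into August 2010 → August 15, 2010.
Advancing 600 days from August 15, 2010:
August has 31 days, so 31 − 15 = 16 days remain after August 15, 2010; 600 − 16 = 584 left.
September 2010 has 30 days: 584 − 30 = 554 left.
October 2010 has 31 days: 554 − 31 = 523 left.
November 2010 has 30 days: 523 − 30 = 493 left.
December 2010 has 31 days: 493 − 31 = 462 left.
January 2011 has 31 days: 462 − 31 = 431 left.
February 2011 has 28 days (2011 is not a leap year): 431 − 28 = 403 left.
March 2011 has 31 days: 403 − 31 = 372 left.
April 2011 has 30 days: 372 − 30 = 342 left.
May 2011 has 31 days: 342 − 31 = 311 left.
June 2011 has 30 days: 311 − 30 = 281 left.
July 2011 has 31 days: 281 − 31 = 250 left.
August 2011 has 31 days: 250 − 31 = 219 left.
September 2011 has 30 days: 219 − 30 = 189 left.
October 2011 has 31 days: 189 − 31 = 158 left.
November 2011 has 30 days: 158 − 30 = 128 left.
December 2011 has 31 days: 128 − 31 = 97 left.
January 2012 has 31 days: 97 − 31 = 66 left.
February 2012 has 29 days (2012 is a leap year): 66 − 29 = 37 left.
March 2012 has 31 days: 37 − 31 = 6 left.
6 days into April 2012 → April 6, 2012.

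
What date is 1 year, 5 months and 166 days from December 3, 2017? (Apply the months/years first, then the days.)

Counting forward 1 year, 5 months and 166 days from December 3, 2017: first the month/year part, then the days.
+1 year → 2018; month 12 + 5 = 17, which is month 5 of year 2019 → May 2019.
Day 3 is valid in May, giving May 3, 2019.
Now add 166 days from May 3, 2019.
May has 31 days, so 31 − 3 = 28 days remain after May 3, 2019; 166 − 28 = 138 left.
June 2019 has 30 days: 138 − 30 = 108 left.
July 2019 has 31 days: 108 − 31 = 77 left.
August 2019 has 31 days: 77 − 31 = 46 left.
September 2019 has 30 days: 46 − 30 = 16 left.
16 days into October 2019 → October 16, 2019.

October 16, 2019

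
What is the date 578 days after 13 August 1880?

Adding 578 days from August 13, 1880.
August has 31 days, so 31 − 13 = 18 days remain after August 13, 1880; 578 − 18 = 560 left.
September 1880 has 30 days: 560 − 30 = 530 left.
October 1880 has 31 days: 530 − 31 = 499 left.
November 1880 has 30 days: 499 − 30 = 469 left.
December 1880 has 31 days: 469 − 31 = 438 left.
January 1881 has 31 days: 438 − 31 = 407 left.
February 1881 has 28 days (1881 is not a leap year): 407 − 28 = 379 left.
March 1881 has 31 days: 379 − 31 = 348 left.
April 1881 has 30 days: 348 − 30 = 318 left.
May 1881 has 31 days: 318 − 31 = 287 left.
June 1881 has 30 days: 287 − 30 = 257 left.
July 1881 has 31 days: 257 − 31 = 226 left.
August 1881 has 31 days: 226 − 31 = 195 left.
September 1881 has 30 days: 195 − 30 = 165 left.
October 1881 has 31 days: 165 − 31 = 134 left.
November 1881 has 30 days: 134 − 30 = 104 left.
December 1881 has 31 days: 104 − 31 = 73 left.
January 1882 has 31 days: 73 − 31 = 42 left.
February 1882 has 28 days (1882 is not a leap year): 42 − 28 = 14 left.
14 days into March 1882 → March 14, 1882.

March 14, 1882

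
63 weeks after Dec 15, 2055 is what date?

Advancing 63 weeks = 441 days from December 15, 2055.
December has 31 days, so 31 − 15 = 16 days remain after December 15, 2055; 441 − 16 = 425 left.
January 2056 has 31 days: 425 − 31 = 394 left.
February 2056 has 29 days (2056 is a leap year): 394 − 29 = 365 left.
March 2056 has 31 days: 365 − 31 = 334 left.
April 2056 has 30 days: 334 − 30 = 304 left.
May 2056 has 31 days: 304 − 31 = 273 left.
June 2056 has 30 days: 273 − 30 = 243 left.
July 2056 has 31 days: 243 − 31 = 212 left.
August 2056 has 31 days: 212 − 31 = 181 left.
September 2056 has 30 days: 181 − 30 = 151 left.
October 2056 has 31 days: 151 − 31 = 120 left.
November 2056 has 30 days: 120 − 30 = 90 left.
December 2056 has 31 days: 90 − 31 = 59 left.
January 2057 has 31 days: 59 − 31 = 28 left.
28 days into February 2057 → February 28, 2057.

February 28, 2057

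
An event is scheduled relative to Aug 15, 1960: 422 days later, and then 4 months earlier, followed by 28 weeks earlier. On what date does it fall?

Counting forward 422 days from August 15, 1960:
August has 31 days, so 31 − 15 = 16 days remain after August 15, 1960; 422 − 16 = 406 left.
September 1960 has 30 days: 406 − 30 = 376 left.
October 1960 has 31 days: 376 − 31 = 345 left.
November 1960 has 30 days: 345 − 30 = 315 left.
December 1960 has 31 days: 315 − 31 = 284 left.
January 1961 has 31 days: 284 − 31 = 253 left.
February 1961 has 28 days (1961 is not a leap year): 253 − 28 = 225 left.
March 1961 has 31 days: 225 − 31 = 194 left.
April 1961 has 30 days: 194 − 30 = 164 left.
May 1961 has 31 days: 164 − 31 = 133 left.
June 1961 has 30 days: 133 − 30 = 103 left.
July 1961 has 31 days: 103 − 31 = 72 left.
August 1961 has 31 days: 72 − 31 = 41 left.
September 1961 has 30 days: 41 − 30 = 11 left.
11 days into October 1961 → October 11, 1961.
Subtracting 4 months from October 11, 1961:
month 10 − 4 = 6 → June 1961.
Day 11 is valid in June, giving June 11, 1961.
Counting back 28 weeks (= 196 days) from June 11, 1961:
Going back 11 days from June 11, 1961 reaches the end of the previous month; 196 − 11 = 185 left.
May 1961 has 31 days: 185 − 31 = 154 left.
April 1961 has 30 days: 154 − 30 = 124 left.
March 1961 has 31 days: 124 − 31 = 93 left.
February 1961 has 28 days (1961 is not a leap year): 93 − 28 = 65 left.
January 1961 has 31 days: 65 − 31 = 34 left.
December 1960 has 31 days: 34 − 31 = 3 left.
November 1960 has 30 days; 30 − 3 = 27 → November 27, 1960.

November 27, 1960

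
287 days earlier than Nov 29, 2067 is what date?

Going back 287 days from November 29, 2067.
Going back 29 days from November 29, 2067 reaches the end of the previous month; 287 − 29 = 258 left.
October 2067 has 31 days: 258 − 31 = 227 left.
September 2067 has 30 days: 227 − 30 = 197 left.
August 2067 has 31 days: 197 − 31 = 166 left.
July 2067 has 31 days: 166 − 31 = 135 left.
June 2067 has 30 days: 135 − 30 = 105 left.
May 2067 has 31 days: 105 − 31 = 74 left.
April 2067 has 30 days: 74 − 30 = 44 left.
March 2067 has 31 days: 44 − 31 = 13 left.
February 2067 has 28 days; 28 − 13 = 15 → February 15, 2067.

February 15, 2067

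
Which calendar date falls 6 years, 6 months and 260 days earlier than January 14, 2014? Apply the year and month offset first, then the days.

Going back 6 years, 6 months and 260 days from January 14, 2014: first the month/year part, then the days.
-6 years → 2008; month 1 − 6 = -5, which is month 7 of year 2007 → July 2007.
Day 14 is valid in July, giving July 14, 2007.
Now subtract 260 days from July 14, 2007.
Going back 14 days from July 14, 2007 reaches the end of the previous month; 260 − 14 = 246 left.
June 2007 has 30 days: 246 − 30 = 216 left.
May 2007 has 31 days: 216 − 31 = 185 left.
April 2007 has 30 days: 185 − 30 = 155 left.
March 2007 has 31 days: 155 − 31 = 124 left.
February 2007 has 28 days (2007 is not a leap year): 124 − 28 = 96 left.
January 2007 has 31 days: 96 − 31 = 65 left.
December 2006 has 31 days: 65 − 31 = 34 left.
November 2006 has 30 days: 34 − 30 = 4 left.
October 2006 has 31 days; 31 − 4 = 27 → October 27, 2006.

October 27, 2006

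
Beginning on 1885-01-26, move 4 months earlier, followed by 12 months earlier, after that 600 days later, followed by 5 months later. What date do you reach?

October 18, 1885

Counting back 4 months from January 26, 1885:
month 1 − 4 = -3, which is month 9 of year 1884 → September 1884.
Day 26 is valid in September, giving September 26, 1884.
Subtracting 12 months from September 26, 1884:
month 9 − 12 = -3, which is month 9 of year 1883 → September 1883.
Day 26 is valid in September, giving September 26, 1883.
Adding 600 days from September 26, 1883:
September has 30 days, so 30 − 26 = 4 days remain after September 26, 1883; 600 − 4 = 596 left.
October 1883 has 31 days: 596 − 31 = 565 left.
November 1883 has 30 days: 565 − 30 = 535 left.
December 1883 has 31 days: 535 − 31 = 504 left.
January 1884 has 31 days: 504 − 31 = 473 left.
February 1884 has 29 days (1884 is a leap year): 473 − 29 = 444 left.
March 1884 has 31 days: 444 − 31 = 413 left.
April 1884 has 30 days: 413 − 30 = 383 left.
May 1884 has 31 days: 383 − 31 = 352 left.
June 1884 has 30 days: 352 − 30 = 322 left.
July 1884 has 31 days: 322 − 31 = 291 left.
August 1884 has 31 days: 291 − 31 = 260 left.
September 1884 has 30 days: 260 − 30 = 230 left.
October 1884 has 31 days: 230 − 31 = 199 left.
November 1884 has 30 days: 199 − 30 = 169 left.
December 1884 has 31 days: 169 − 31 = 138 left.
January 1885 has 31 days: 138 − 31 = 107 left.
February 1885 has 28 days (1885 is not a leap year): 107 − 28 = 79 left.
March 1885 has 31 days: 79 − 31 = 48 left.
April 1885 has 30 days: 48 − 30 = 18 left.
18 days into May 1885 → May 18, 1885.
Advancing 5 months from May 18, 1885:
month 5 + 5 = 10 → October 1885.
Day 18 is valid in October, giving October 18, 1885.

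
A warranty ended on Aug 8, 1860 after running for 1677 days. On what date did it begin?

January 5, 1856

Going back 1677 days from August 8, 1860.
Going back 8 days from August 8, 1860 reaches the end of the previous month; 1677 − 8 = 1669 left.
July 1860 has 31 days: 1669 − 31 = 1638 left.
June 1860 has 30 days: 1638 − 30 = 1608 left.
May 1860 has 31 days: 1608 − 31 = 1577 left.
April 1860 has 30 days: 1577 − 30 = 1547 left.
March 1860 has 31 days: 1547 − 31 = 1516 left.
February 1860 has 29 days (1860 is a leap year): 1516 − 29 = 1487 left.
January 1860 has 31 days: 1487 − 31 = 1456 left.
December 1859 has 31 days: 1456 − 31 = 1425 left.
November 1859 has 30 days: 1425 − 30 = 1395 left.
October 1859 has 31 days: 1395 − 31 = 1364 left.
September 1859 has 30 days: 1364 − 30 = 1334 left.
August 1859 has 31 days: 1334 − 31 = 1303 left.
July 1859 has 31 days: 1303 − 31 = 1272 left.
June 1859 has 30 days: 1272 − 30 = 1242 left.
May 1859 has 31 days: 1242 − 31 = 1211 left.
April 1859 has 30 days: 1211 − 30 = 1181 left.
March 1859 has 31 days: 1181 − 31 = 1150 left.
February 1859 has 28 days (1859 is not a leap year): 1150 − 28 = 1122 left.
January 1859 has 31 days: 1122 − 31 = 1091 left.
December 1858 has 31 days: 1091 − 31 = 1060 left.
November 1858 has 30 days: 1060 − 30 = 1030 left.
October 1858 has 31 days: 1030 − 31 = 999 left.
September 1858 has 30 days: 999 − 30 = 969 left.
August 1858 has 31 days: 969 − 31 = 938 left.
July 1858 has 31 days: 938 − 31 = 907 left.
June 1858 has 30 days: 907 − 30 = 877 left.
May 1858 has 31 days: 877 − 31 = 846 left.
April 1858 has 30 days: 846 − 30 = 816 left.
March 1858 has 31 days: 816 − 31 = 785 left.
February 1858 has 28 days (1858 is not a leap year): 785 − 28 = 757 left.
January 1858 has 31 days: 757 − 31 = 726 left.
December 1857 has 31 days: 726 − 31 = 695 left.
November 1857 has 30 days: 695 − 30 = 665 left.
October 1857 has 31 days: 665 − 31 = 634 left.
September 1857 has 30 days: 634 − 30 = 604 left.
August 1857 has 31 days: 604 − 31 = 573 left.
July 1857 has 31 days: 573 − 31 = 542 left.
June 1857 has 30 days: 542 − 30 = 512 left.
May 1857 has 31 days: 512 − 31 = 481 left.
April 1857 has 30 days: 481 − 30 = 451 left.
March 1857 has 31 days: 451 − 31 = 420 left.
February 1857 has 28 days (1857 is not a leap year): 420 − 28 = 392 left.
January 1857 has 31 days: 392 − 31 = 361 left.
December 1856 has 31 days: 361 − 31 = 330 left.
November 1856 has 30 days: 330 − 30 = 300 left.
October 1856 has 31 days: 300 − 31 = 269 left.
September 1856 has 30 days: 269 − 30 = 239 left.
August 1856 has 31 days: 239 − 31 = 208 left.
July 1856 has 31 days: 208 − 31 = 177 left.
June 1856 has 30 days: 177 − 30 = 147 left.
May 1856 has 31 days: 147 − 31 = 116 left.
April 1856 has 30 days: 116 − 30 = 86 left.
March 1856 has 31 days: 86 − 31 = 55 left.
February 1856 has 29 days (1856 is a leap year): 55 − 29 = 26 left.
January 1856 has 31 days; 31 − 26 = 5 → January 5, 1856.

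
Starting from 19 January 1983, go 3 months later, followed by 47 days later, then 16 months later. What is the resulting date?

Counting forward 3 months from January 19, 1983:
month 1 + 3 = 4 → April 1983.
Day 19 is valid in April, giving April 19, 1983.
Counting forward 47 days from April 19, 1983:
April has 30 days, so 30 − 19 = 11 days remain after April 19, 1983; 47 − 11 = 36 left.
May 1983 has 31 days: 36 − 31 = 5 left.
5 days into June 1983 → June 5, 1983.
Counting forward 16 months from June 5, 1983:
month 6 + 16 = 22, which is month 10 of year 1984 → October 1984.
Day 5 is valid in October, giving October 5, 1984.

October 5, 1984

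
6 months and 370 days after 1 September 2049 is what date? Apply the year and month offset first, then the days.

Adding 6 months and 370 days from September 1, 2049: first the month/year part, then the days.
month 9 + 6 = 15, which is month 3 of year 2050 → March 2050.
Day 1 is valid in March, giving March 1, 2050.
Now add 370 days from March 1, 2050.
March has 31 days, so 31 − 1 = 30 days remain after March 1, 2050; 370 − 30 = 340 left.
April 2050 has 30 days: 340 − 30 = 310 left.
May 2050 has 31 days: 310 − 31 = 279 left.
June 2050 has 30 days: 279 − 30 = 249 left.
July 2050 has 31 days: 249 − 31 = 218 left.
August 2050 has 31 days: 218 − 31 = 187 left.
September 2050 has 30 days: 187 − 30 = 157 left.
October 2050 has 31 days: 157 − 31 = 126 left.
November 2050 has 30 days: 126 − 30 = 96 left.
December 2050 has 31 days: 96 − 31 = 65 left.
January 2051 has 31 days: 65 − 31 = 34 left.
February 2051 has 28 days (2051 is not a leap year): 34 − 28 = 6 left.
6 days into March 2051 → March 6, 2051.

March 6, 2051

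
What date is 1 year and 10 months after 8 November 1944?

Adding 1 year and 10 months from November 8, 1944.
+1 year → 1945; month 11 + 10 = 21, which is month 9 of year 1946 → September 1946.
Day 8 is valid in September, giving September 8, 1946.

September 8, 1946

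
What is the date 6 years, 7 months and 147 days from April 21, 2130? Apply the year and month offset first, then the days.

Counting forward 6 years, 7 months and 147 days from April 21, 2130: first the month/year part, then the days.
+6 years → 2136; month 4 + 7 = 11 → November 2136.
Day 21 is valid in November, giving November 21, 2136.
Now add 147 days from November 21, 2136.
November has 30 days, so 30 − 21 = 9 days remain after November 21, 2136; 147 − 9 = 138 left.
December 2136 has 31 days: 138 − 31 = 107 left.
January 2137 has 31 days: 107 − 31 = 76 left.
February 2137 has 28 days (2137 is not a leap year): 76 − 28 = 48 left.
March 2137 has 31 days: 48 − 31 = 17 left.
17 days into April 2137 → April 17, 2137.

April 17, 2137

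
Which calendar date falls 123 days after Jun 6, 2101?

Advancing 123 days from June 6, 2101.
June has 30 days, so 30 − 6 = 24 days remain after June 6, 2101; 123 − 24 = 99 left.
July 2101 has 31 days: 99 − 31 = 68 left.
August 2101 has 31 days: 68 − 31 = 37 left.
September 2101 has 30 days: 37 − 30 = 7 left.
7 days into October 2101 → October 7, 2101.

October 7, 2101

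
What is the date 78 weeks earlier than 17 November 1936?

May 21, 1935

Going back 78 weeks = 546 days from November 17, 1936.
Going back 17 days from November 17, 1936 reaches the end of the previous month; 546 − 17 = 529 left.
October 1936 has 31 days: 529 − 31 = 498 left.
September 1936 has 30 days: 498 − 30 = 468 left.
August 1936 has 31 days: 468 − 31 = 437 left.
July 1936 has 31 days: 437 − 31 = 406 left.
June 1936 has 30 days: 406 − 30 = 376 left.
May 1936 has 31 days: 376 − 31 = 345 left.
April 1936 has 30 days: 345 − 30 = 315 left.
March 1936 has 31 days: 315 − 31 = 284 left.
February 1936 has 29 days (1936 is a leap year): 284 − 29 = 255 left.
January 1936 has 31 days: 255 − 31 = 224 left.
December 1935 has 31 days: 224 − 31 = 193 left.
November 1935 has 30 days: 193 − 30 = 163 left.
October 1935 has 31 days: 163 − 31 = 132 left.
September 1935 has 30 days: 132 − 30 = 102 left.
August 1935 has 31 days: 102 − 31 = 71 left.
July 1935 has 31 days: 71 − 31 = 40 left.
June 1935 has 30 days: 40 − 30 = 10 left.
May 1935 has 31 days; 31 − 10 = 21 → May 21, 1935.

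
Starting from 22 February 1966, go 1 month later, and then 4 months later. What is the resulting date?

July 22, 1966

Counting forward 1 month from February 22, 1966:
month 2 + 1 = 3 → March 1966.
Day 22 is valid in March, giving March 22, 1966.
Counting forward 4 months from March 22, 1966:
month 3 + 4 = 7 → July 1966.
Day 22 is valid in July, giving July 22, 1966.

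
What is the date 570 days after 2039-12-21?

July 13, 2041

Advancing 570 days from December 21, 2039.
December has 31 days, so 31 − 21 = 10 days remain after December 21, 2039; 570 − 10 = 560 left.
January 2040 has 31 days: 560 − 31 = 529 left.
February 2040 has 29 days (2040 is a leap year): 529 − 29 = 500 left.
March 2040 has 31 days: 500 − 31 = 469 left.
April 2040 has 30 days: 469 − 30 = 439 left.
May 2040 has 31 days: 439 − 31 = 408 left.
June 2040 has 30 days: 408 − 30 = 378 left.
July 2040 has 31 days: 378 − 31 = 347 left.
August 2040 has 31 days: 347 − 31 = 316 left.
September 2040 has 30 days: 316 − 30 = 286 left.
October 2040 has 31 days: 286 − 31 = 255 left.
November 2040 has 30 days: 255 − 30 = 225 left.
December 2040 has 31 days: 225 − 31 = 194 left.
January 2041 has 31 days: 194 − 31 = 163 left.
February 2041 has 28 days (2041 is not a leap year): 163 − 28 = 135 left.
March 2041 has 31 days: 135 − 31 = 104 left.
April 2041 has 30 days: 104 − 30 = 74 left.
May 2041 has 31 days: 74 − 31 = 43 left.
June 2041 has 30 days: 43 − 30 = 13 left.
13 days into July 2041 → July 13, 2041.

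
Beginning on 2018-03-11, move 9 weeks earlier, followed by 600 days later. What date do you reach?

August 30, 2019

Counting back 9 weeks (= 63 days) from March 11, 2018:
Going back 11 days from March 11, 2018 reaches the end of the previous month; 63 − 11 = 52 left.
February 2018 has 28 days (2018 is not a leap year): 52 − 28 = 24 left.
January 2018 has 31 days; 31 − 24 = 7 → January 7, 2018.
Adding 600 days from January 7, 2018:
January has 31 days, so 31 − 7 = 24 days remain after January 7, 2018; 600 − 24 = 576 left.
February 2018 has 28 days (2018 is not a leap year): 576 − 28 = 548 left.
March 2018 has 31 days: 548 − 31 = 517 left.
April 2018 has 30 days: 517 − 30 = 487 left.
May 2018 has 31 days: 487 − 31 = 456 left.
June 2018 has 30 days: 456 − 30 = 426 left.
July 2018 has 31 days: 426 − 31 = 395 left.
August 2018 has 31 days: 395 − 31 = 364 left.
September 2018 has 30 days: 364 − 30 = 334 left.
October 2018 has 31 days: 334 − 31 = 303 left.
November 2018 has 30 days: 303 − 30 = 273 left.
December 2018 has 31 days: 273 − 31 = 242 left.
January 2019 has 31 days: 242 − 31 = 211 left.
February 2019 has 28 days (2019 is not a leap year): 211 − 28 = 183 left.
March 2019 has 31 days: 183 − 31 = 152 left.
April 2019 has 30 days: 152 − 30 = 122 left.
May 2019 has 31 days: 122 − 31 = 91 left.
June 2019 has 30 days: 91 − 30 = 61 left.
July 2019 has 31 days: 61 − 31 = 30 left.
30 days into August 2019 → August 30, 2019.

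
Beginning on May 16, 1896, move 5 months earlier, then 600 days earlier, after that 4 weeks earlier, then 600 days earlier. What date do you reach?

August 5, 1892

Going back 5 months from May 16, 1896:
month 5 − 5 = 0, which is month 12 of year 1895 → December 1895.
Day 16 is valid in December, giving December 16, 1895.
Going back 600 days from December 16, 1895:
Going back 16 days from December 16, 1895 reaches the end of the previous month; 600 − 16 = 584 left.
November 1895 has 30 days: 584 − 30 = 554 left.
October 1895 has 31 days: 554 − 31 = 523 left.
September 1895 has 30 days: 523 − 30 = 493 left.
August 1895 has 31 days: 493 − 31 = 462 left.
July 1895 has 31 days: 462 − 31 = 431 left.
June 1895 has 30 days: 431 − 30 = 401 left.
May 1895 has 31 days: 401 − 31 = 370 left.
April 1895 has 30 days: 370 − 30 = 340 left.
March 1895 has 31 days: 340 − 31 = 309 left.
February 1895 has 28 days (1895 is not a leap year): 309 − 28 = 281 left.
January 1895 has 31 days: 281 − 31 = 250 left.
December 1894 has 31 days: 250 − 31 = 219 left.
November 1894 has 30 days: 219 − 30 = 189 left.
October 1894 has 31 days: 189 − 31 = 158 left.
September 1894 has 30 days: 158 − 30 = 128 left.
August 1894 has 31 days: 128 − 31 = 97 left.
July 1894 has 31 days: 97 − 31 = 66 left.
June 1894 has 30 days: 66 − 30 = 36 left.
May 1894 has 31 days: 36 − 31 = 5 left.
April 1894 has 30 days; 30 − 5 = 25 → April 25, 1894.
Subtracting 4 weeks (= 28 days) from April 25, 1894:
Going back 25 days from April 25, 1894 reaches the end of the previous month; 28 − 25 = 3 left.
March 1894 has 31 days; 31 − 3 = 28 → March 28, 1894.
Counting back 600 days from March 28, 1894:
Going back 28 days from March 28, 1894 reaches the end of the previous month; 600 − 28 = 572 left.
February 1894 has 28 days (1894 is not a leap year): 572 − 28 = 544 left.
January 1894 has 31 days: 544 − 31 = 513 left.
December 1893 has 31 days: 513 − 31 = 482 left.
November 1893 has 30 days: 482 − 30 = 452 left.
October 1893 has 31 days: 452 − 31 = 421 left.
September 1893 has 30 days: 421 − 30 = 391 left.
August 1893 has 31 days: 391 − 31 = 360 left.
July 1893 has 31 days: 360 − 31 = 329 left.
June 1893 has 30 days: 329 − 30 = 299 left.
May 1893 has 31 days: 299 − 31 = 268 left.
April 1893 has 30 days: 268 − 30 = 238 left.
March 1893 has 31 days: 238 − 31 = 207 left.
February 1893 has 28 days (1893 is not a leap year): 207 − 28 = 179 left.
January 1893 has 31 days: 179 − 31 = 148 left.
December 1892 has 31 days: 148 − 31 = 117 left.
November 1892 has 30 days: 117 − 30 = 87 left.
October 1892 has 31 days: 87 − 31 = 56 left.
September 1892 has 30 days: 56 − 30 = 26 left.
August 1892 has 31 days; 31 − 26 = 5 → August 5, 1892.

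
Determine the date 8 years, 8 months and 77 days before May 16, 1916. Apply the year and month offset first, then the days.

July 1, 1907

Counting back 8 years, 8 months and 77 days from May 16, 1916: first the month/year part, then the days.
-8 years → 1908; month 5 − 8 = -3, which is month 9 of year 1907 → September 1907.
Day 16 is valid in September, giving September 16, 1907.
Now subtract 77 days from September 16, 1907.
Going back 16 days from September 16, 1907 reaches the end of the previous month; 77 − 16 = 61 left.
August 1907 has 31 days: 61 − 31 = 30 left.
July 1907 has 31 days; 31 − 30 = 1 → July 1, 1907.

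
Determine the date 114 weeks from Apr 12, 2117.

June 19, 2119

Counting forward 114 weeks = 798 days from April 12, 2117.
April has 30 days, so 30 − 12 = 18 days remain after April 12, 2117; 798 − 18 = 780 left.
May 2117 has 31 days: 780 − 31 = 749 left.
June 2117 has 30 days: 749 − 30 = 719 left.
July 2117 has 31 days: 719 − 31 = 688 left.
August 2117 has 31 days: 688 − 31 = 657 left.
September 2117 has 30 days: 657 − 30 = 627 left.
October 2117 has 31 days: 627 − 31 = 596 left.
November 2117 has 30 days: 596 − 30 = 566 left.
December 2117 has 31 days: 566 − 31 = 535 left.
January 2118 has 31 days: 535 − 31 = 504 left.
February 2118 has 28 days (2118 is not a leap year): 504 − 28 = 476 left.
March 2118 has 31 days: 476 − 31 = 445 left.
April 2118 has 30 days: 445 − 30 = 415 left.
May 2118 has 31 days: 415 − 31 = 384 left.
June 2118 has 30 days: 384 − 30 = 354 left.
July 2118 has 31 days: 354 − 31 = 323 left.
August 2118 has 31 days: 323 − 31 = 292 left.
September 2118 has 30 days: 292 − 30 = 262 left.
October 2118 has 31 days: 262 − 31 = 231 left.
November 2118 has 30 days: 231 − 30 = 201 left.
December 2118 has 31 days: 201 − 31 = 170 left.
January 2119 has 31 days: 170 − 31 = 139 left.
February 2119 has 28 days (2119 is not a leap year): 139 − 28 = 111 left.
March 2119 has 31 days: 111 − 31 = 80 left.
April 2119 has 30 days: 80 − 30 = 50 left.
May 2119 has 31 days: 50 − 31 = 19 left.
19 days into June 2119 → June 19, 2119.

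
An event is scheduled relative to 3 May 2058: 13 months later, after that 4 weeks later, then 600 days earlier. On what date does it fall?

Adding 13 months from May 3, 2058:
month 5 + 13 = 18, which is month 6 of year 2059 → June 2059.
Day 3 is valid in June, giving June 3, 2059.
Counting forward 4 weeks (= 28 days) from June 3, 2059:
June has 30 days, so 30 − 3 = 27 days remain after June 3, 2059; 28 − 27 = 1 left.
1 day into July 2059 → July 1, 2059.
Subtracting 600 days from July 1, 2059:
Going back 1 day from July 1, 2059 reaches the end of the previous month; 600 − 1 = 599 left.
June 2059 has 30 days: 599 − 30 = 569 left.
May 2059 has 31 days: 569 − 31 = 538 left.
April 2059 has 30 days: 538 − 30 = 508 left.
March 2059 has 31 days: 508 − 31 = 477 left.
February 2059 has 28 days (2059 is not a leap year): 477 − 28 = 449 left.
January 2059 has 31 days: 449 − 31 = 418 left.
December 2058 has 31 days: 418 − 31 = 387 left.
November 2058 has 30 days: 387 − 30 = 357 left.
October 2058 has 31 days: 357 − 31 = 326 left.
September 2058 has 30 days: 326 − 30 = 296 left.
August 2058 has 31 days: 296 − 31 = 265 left.
July 2058 has 31 days: 265 − 31 = 234 left.
June 2058 has 30 days: 234 − 30 = 204 left.
May 2058 has 31 days: 204 − 31 = 173 left.
April 2058 has 30 days: 173 − 30 = 143 left.
March 2058 has 31 days: 143 − 31 = 112 left.
February 2058 has 28 days (2058 is not a leap year): 112 − 28 = 84 left.
January 2058 has 31 days: 84 − 31 = 53 left.
December 2057 has 31 days: 53 − 31 = 22 left.
November 2057 has 30 days; 30 − 22 = 8 → November 8, 2057.

November 8, 2057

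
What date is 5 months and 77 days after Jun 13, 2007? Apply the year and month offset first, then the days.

Adding 5 months and 77 days from June 13, 2007: first the month/year part, then the days.
month 6 + 5 = 11 → November 2007.
Day 13 is valid in November, giving November 13, 2007.
Now add 77 days from November 13, 2007.
November has 30 days, so 30 − 13 = 17 days remain after November 13, 2007; 77 − 17 = 60 left.
December 2007 has 31 days: 60 − 31 = 29 left.
29 days into January 2008 → January 29, 2008.

January 29, 2008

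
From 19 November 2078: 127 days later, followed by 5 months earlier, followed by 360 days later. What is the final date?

October 21, 2079

Adding 127 days from November 19, 2078:
November has 30 days, so 30 − 19 = 11 days remain after November 19, 2078; 127 − 11 = 116 left.
December 2078 has 31 days: 116 − 31 = 85 left.
January 2079 has 31 days: 85 − 31 = 54 left.
February 2079 has 28 days (2079 is not a leap year): 54 − 28 = 26 left.
26 days into March 2079 → March 26, 2079.
Subtracting 5 months from March 26, 2079:
month 3 − 5 = -2, which is month 10 of year 2078 → October 2078.
Day 26 is valid in October, giving October 26, 2078.
Adding 360 days from October 26, 2078:
October has 31 days, so 31 − 26 = 5 days remain after October 26, 2078; 360 − 5 = 355 left.
November 2078 has 30 days: 355 − 30 = 325 left.
December 2078 has 31 days: 325 − 31 = 294 left.
January 2079 has 31 days: 294 − 31 = 263 left.
February 2079 has 28 days (2079 is not a leap year): 263 − 28 = 235 left.
March 2079 has 31 days: 235 − 31 = 204 left.
April 2079 has 30 days: 204 − 30 = 174 left.
May 2079 has 31 days: 174 − 31 = 143 left.
June 2079 has 30 days: 143 − 30 = 113 left.
July 2079 has 31 days: 113 − 31 = 82 left.
August 2079 has 31 days: 82 − 31 = 51 left.
September 2079 has 30 days: 51 − 30 = 21 left.
21 days into October 2079 → October 21, 2079.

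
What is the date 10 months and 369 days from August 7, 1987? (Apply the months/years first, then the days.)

Counting forward 10 months and 369 days from August 7, 1987: first the month/year part, then the days.
month 8 + 10 = 18, which is month 6 of year 1988 → June 1988.
Day 7 is valid in June, giving June 7, 1988.
Now add 369 days from June 7, 1988.
June has 30 days, so 30 − 7 = 23 days remain after June 7, 1988; 369 − 23 = 346 left.
July 1988 has 31 days: 346 − 31 = 315 left.
August 1988 has 31 days: 315 − 31 = 284 left.
September 1988 has 30 days: 284 − 30 = 254 left.
October 1988 has 31 days: 254 − 31 = 223 left.
November 1988 has 30 days: 223 − 30 = 193 left.
December 1988 has 31 days: 193 − 31 = 162 left.
January 1989 has 31 days: 162 − 31 = 131 left.
February 1989 has 28 days (1989 is not a leap year): 131 − 28 = 103 left.
March 1989 has 31 days: 103 − 31 = 72 left.
April 1989 has 30 days: 72 − 30 = 42 left.
May 1989 has 31 days: 42 − 31 = 11 left.
11 days into June 1989 → June 11, 1989.

June 11, 1989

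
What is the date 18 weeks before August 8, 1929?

April 4, 1929

Counting back 18 weeks = 126 days from August 8, 1929.
Going back 8 days from August 8, 1929 reaches the end of the previous month; 126 − 8 = 118 left.
July 1929 has 31 days: 118 − 31 = 87 left.
June 1929 has 30 days: 87 − 30 = 57 left.
May 1929 has 31 days: 57 − 31 = 26 left.
April 1929 has 30 days; 30 − 26 = 4 → April 4, 1929.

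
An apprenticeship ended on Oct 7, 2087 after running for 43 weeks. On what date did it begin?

Going back 43 weeks = 301 days from October 7, 2087.
Going back 7 days from October 7, 2087 reaches the end of the previous month; 301 − 7 = 294 left.
September 2087 has 30 days: 294 − 30 = 264 left.
August 2087 has 31 days: 264 − 31 = 233 left.
July 2087 has 31 days: 233 − 31 = 202 left.
June 2087 has 30 days: 202 − 30 = 172 left.
May 2087 has 31 days: 172 − 31 = 141 left.
April 2087 has 30 days: 141 − 30 = 111 left.
March 2087 has 31 days: 111 − 31 = 80 left.
February 2087 has 28 days (2087 is not a leap year): 80 − 28 = 52 left.
January 2087 has 31 days: 52 − 31 = 21 left.
December 2086 has 31 days; 31 − 21 = 10 → December 10, 2086.

December 10, 2086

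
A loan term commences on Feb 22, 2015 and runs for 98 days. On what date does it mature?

May 31, 2015

Counting forward 98 days from February 22, 2015.
February has 28 days, so 28 − 22 = 6 days remain after February 22, 2015; 98 − 6 = 92 left.
March 2015 has 31 days: 92 − 31 = 61 left.
April 2015 has 30 days: 61 − 30 = 31 left.
31 days into May 2015 → May 31, 2015.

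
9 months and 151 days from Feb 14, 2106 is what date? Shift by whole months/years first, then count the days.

Counting forward 9 months and 151 days from February 14, 2106: first the month/year part, then the days.
month 2 + 9 = 11 → November 2106.
Day 14 is valid in November, giving November 14, 2106.
Now add 151 days from November 14, 2106.
November has 30 days, so 30 − 14 = 16 days remain after November 14, 2106; 151 − 16 = 135 left.
December 2106 has 31 days: 135 − 31 = 104 left.
January 2107 has 31 days: 104 − 31 = 73 left.
February 2107 has 28 days (2107 is not a leap year): 73 − 28 = 45 left.
March 2107 has 31 days: 45 − 31 = 14 left.
14 days into April 2107 → April 14, 2107.

April 14, 2107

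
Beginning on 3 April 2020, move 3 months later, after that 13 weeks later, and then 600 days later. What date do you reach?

May 25, 2022

Advancing 3 months from April 3, 2020:
month 4 + 3 = 7 → July 2020.
Day 3 is valid in July, giving July 3, 2020.
Counting forward 13 weeks (= 91 days) from July 3, 2020:
July has 31 days, so 31 − 3 = 28 days remain after July 3, 2020; 91 − 28 = 63 left.
August 2020 has 31 days: 63 − 31 = 32 left.
September 2020 has 30 days: 32 − 30 = 2 left.
2 days into October 2020 → October 2, 2020.
Advancing 600 days from October 2, 2020:
October has 31 days, so 31 − 2 = 29 days remain after October 2, 2020; 600 − 29 = 571 left.
November 2020 has 30 days: 571 − 30 = 541 left.
December 2020 has 31 days: 541 − 31 = 510 left.
January 2021 has 31 days: 510 − 31 = 479 left.
February 2021 has 28 days (2021 is not a leap year): 479 − 28 = 451 left.
March 2021 has 31 days: 451 − 31 = 420 left.
April 2021 has 30 days: 420 − 30 = 390 left.
May 2021 has 31 days: 390 − 31 = 359 left.
June 2021 has 30 days: 359 − 30 = 329 left.
July 2021 has 31 days: 329 − 31 = 298 left.
August 2021 has 31 days: 298 − 31 = 267 left.
September 2021 has 30 days: 267 − 30 = 237 left.
October 2021 has 31 days: 237 − 31 = 206 left.
November 2021 has 30 days: 206 − 30 = 176 left.
December 2021 has 31 days: 176 − 31 = 145 left.
January 2022 has 31 days: 145 − 31 = 114 left.
February 2022 has 28 days (2022 is not a leap year): 114 − 28 = 86 left.
March 2022 has 31 days: 86 − 31 = 55 left.
April 2022 has 30 days: 55 − 30 = 25 left.
25 days into May 2022 → May 25, 2022.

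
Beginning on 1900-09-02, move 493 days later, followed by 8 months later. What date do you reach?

September 8, 1902

Advancing 493 days from September 2, 1900:
September has 30 days, so 30 − 2 = 28 days remain after September 2, 1900; 493 − 28 = 465 left.
October 1900 has 31 days: 465 − 31 = 434 left.
November 1900 has 30 days: 434 − 30 = 404 left.
December 1900 has 31 days: 404 − 31 = 373 left.
January 1901 has 31 days: 373 − 31 = 342 left.
February 1901 has 28 days (1901 is not a leap year): 342 − 28 = 314 left.
March 1901 has 31 days: 314 − 31 = 283 left.
April 1901 has 30 days: 283 − 30 = 253 left.
May 1901 has 31 days: 253 − 31 = 222 left.
June 1901 has 30 days: 222 − 30 = 192 left.
July 1901 has 31 days: 192 − 31 = 161 left.
August 1901 has 31 days: 161 − 31 = 130 left.
September 1901 has 30 days: 130 − 30 = 100 left.
October 1901 has 31 days: 100 − 31 = 69 left.
November 1901 has 30 days: 69 − 30 = 39 left.
December 1901 has 31 days: 39 − 31 = 8 left.
8 days into January 1902 → January 8, 1902.
Counting forward 8 months from January 8, 1902:
month 1 + 8 = 9 → September 1902.
Day 8 is valid in September, giving September 8, 1902.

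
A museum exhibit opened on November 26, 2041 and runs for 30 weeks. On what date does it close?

Advancing 30 weeks = 210 days from November 26, 2041.
November has 30 days, so 30 − 26 = 4 days remain after November 26, 2041; 210 − 4 = 206 left.
December 2041 has 31 days: 206 − 31 = 175 left.
January 2042 has 31 days: 175 − 31 = 144 left.
February 2042 has 28 days (2042 is not a leap year): 144 − 28 = 116 left.
March 2042 has 31 days: 116 − 31 = 85 left.
April 2042 has 30 days: 85 − 30 = 55 left.
May 2042 has 31 days: 55 − 31 = 24 left.
24 days into June 2042 → June 24, 2042.

June 24, 2042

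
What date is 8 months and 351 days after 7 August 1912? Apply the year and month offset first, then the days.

March 24, 1914

Adding 8 months and 351 days from August 7, 1912: first the month/year part, then the days.
month 8 + 8 = 16, which is month 4 of year 1913 → April 1913.
Day 7 is valid in April, giving April 7, 1913.
Now add 351 days from April 7, 1913.
April has 30 days, so 30 − 7 = 23 days remain after April 7, 1913; 351 − 23 = 328 left.
May 1913 has 31 days: 328 − 31 = 297 left.
June 1913 has 30 days: 297 − 30 = 267 left.
July 1913 has 31 days: 267 − 31 = 236 left.
August 1913 has 31 days: 236 − 31 = 205 left.
September 1913 has 30 days: 205 − 30 = 175 left.
October 1913 has 31 days: 175 − 31 = 144 left.
November 1913 has 30 days: 144 − 30 = 114 left.
December 1913 has 31 days: 114 − 31 = 83 left.
January 1914 has 31 days: 83 − 31 = 52 left.
February 1914 has 28 days (1914 is not a leap year): 52 − 28 = 24 left.
24 days into March 1914 → March 24, 1914.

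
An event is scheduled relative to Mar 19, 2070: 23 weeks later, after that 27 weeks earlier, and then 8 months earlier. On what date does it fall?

Adding 23 weeks (= 161 days) from March 19, 2070:
March has 31 days, so 31 − 19 = 12 days remain after March 19, 2070; 161 − 12 = 149 left.
April 2070 has 30 days: 149 − 30 = 119 left.
May 2070 has 31 days: 119 − 31 = 88 left.
June 2070 has 30 days: 88 − 30 = 58 left.
July 2070 has 31 days: 58 − 31 = 27 left.
27 days into August 2070 → August 27, 2070.
Counting back 27 weeks (= 189 days) from August 27, 2070:
Going back 27 days from August 27, 2070 reaches the end of the previous month; 189 − 27 = 162 left.
July 2070 has 31 days: 162 − 31 = 131 left.
June 2070 has 30 days: 131 − 30 = 101 left.
May 2070 has 31 days: 101 − 31 = 70 left.
April 2070 has 30 days: 70 − 30 = 40 left.
March 2070 has 31 days: 40 − 31 = 9 left.
February 2070 has 28 days; 28 − 9 = 19 → February 19, 2070.
Subtracting 8 months from February 19, 2070:
month 2 − 8 = -6, which is month 6 of year 2069 → June 2069.
Day 19 is valid in June, giving June 19, 2069.

June 19, 2069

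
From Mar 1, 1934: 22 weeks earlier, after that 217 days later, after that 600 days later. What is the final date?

December 24, 1935

Subtracting 22 weeks (= 154 days) from March 1, 1934:
Going back 1 day from March 1, 1934 reaches the end of the previous month; 154 − 1 = 153 left.
February 1934 has 28 days (1934 is not a leap year): 153 − 28 = 125 left.
January 1934 has 31 days: 125 − 31 = 94 left.
December 1933 has 31 days: 94 − 31 = 63 left.
November 1933 has 30 days: 63 − 30 = 33 left.
October 1933 has 31 days: 33 − 31 = 2 left.
September 1933 has 30 days; 30 − 2 = 28 → September 28, 1933.
Adding 217 days from September 28, 1933:
September has 30 days, so 30 − 28 = 2 days remain after September 28, 1933; 217 − 2 = 215 left.
October 1933 has 31 days: 215 − 31 = 184 left.
November 1933 has 30 days: 184 − 30 = 154 left.
December 1933 has 31 days: 154 − 31 = 123 left.
January 1934 has 31 days: 123 − 31 = 92 left.
February 1934 has 28 days (1934 is not a leap year): 92 − 28 = 64 left.
March 1934 has 31 days: 64 − 31 = 33 left.
April 1934 has 30 days: 33 − 30 = 3 left.
3 days into May 1934 → May 3, 1934.
Adding 600 days from May 3, 1934:
May has 31 days, so 31 − 3 = 28 days remain after May 3, 1934; 600 − 28 = 572 left.
June 1934 has 30 days: 572 − 30 = 542 left.
July 1934 has 31 days: 542 − 31 = 511 left.
August 1934 has 31 days: 511 − 31 = 480 left.
September 1934 has 30 days: 480 − 30 = 450 left.
October 1934 has 31 days: 450 − 31 = 419 left.
November 1934 has 30 days: 419 − 30 = 389 left.
December 1934 has 31 days: 389 − 31 = 358 left.
January 1935 has 31 days: 358 − 31 = 327 left.
February 1935 has 28 days (1935 is not a leap year): 327 − 28 = 299 left.
March 1935 has 31 days: 299 − 31 = 268 left.
April 1935 has 30 days: 268 − 30 = 238 left.
May 1935 has 31 days: 238 − 31 = 207 left.
June 1935 has 30 days: 207 − 30 = 177 left.
July 1935 has 31 days: 177 − 31 = 146 left.
August 1935 has 31 days: 146 − 31 = 115 left.
September 1935 has 30 days: 115 − 30 = 85 left.
October 1935 has 31 days: 85 − 31 = 54 left.
November 1935 has 30 days: 54 − 30 = 24 left.
24 days into December 1935 → December 24, 1935.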